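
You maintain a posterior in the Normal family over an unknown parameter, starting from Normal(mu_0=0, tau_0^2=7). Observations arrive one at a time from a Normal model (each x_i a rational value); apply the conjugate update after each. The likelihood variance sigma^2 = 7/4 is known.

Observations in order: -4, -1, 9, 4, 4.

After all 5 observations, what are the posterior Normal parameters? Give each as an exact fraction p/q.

obs 1: x=-4 → posterior Normal(-16/5, 7/5)
obs 2: x=-1 → posterior Normal(-20/9, 7/9)
obs 3: x=9 → posterior Normal(16/13, 7/13)
obs 4: x=4 → posterior Normal(32/17, 7/17)
obs 5: x=4 → posterior Normal(16/7, 1/3)

mu_0=16/7, tau_0^2=1/3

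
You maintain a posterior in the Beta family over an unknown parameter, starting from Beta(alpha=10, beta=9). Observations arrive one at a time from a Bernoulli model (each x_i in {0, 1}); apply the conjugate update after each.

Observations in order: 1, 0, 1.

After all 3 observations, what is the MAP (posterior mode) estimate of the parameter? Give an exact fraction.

11/20

obs 1: x=1 → posterior Beta(11, 9)
obs 2: x=0 → posterior Beta(11, 10)
obs 3: x=1 → posterior Beta(12, 10)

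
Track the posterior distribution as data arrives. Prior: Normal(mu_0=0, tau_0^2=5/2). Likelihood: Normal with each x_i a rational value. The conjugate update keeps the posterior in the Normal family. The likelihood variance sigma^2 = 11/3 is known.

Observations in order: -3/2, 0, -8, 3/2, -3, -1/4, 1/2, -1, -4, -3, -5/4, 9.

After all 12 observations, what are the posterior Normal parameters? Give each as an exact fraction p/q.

obs 1: x=-3/2 → posterior Normal(-45/74, 55/37)
obs 2: x=0 → posterior Normal(-45/104, 55/52)
obs 3: x=-8 → posterior Normal(-285/134, 55/67)
obs 4: x=3/2 → posterior Normal(-60/41, 55/82)
obs 5: x=-3 → posterior Normal(-165/97, 55/97)
obs 6: x=-1/4 → posterior Normal(-675/448, 55/112)
obs 7: x=1/2 → posterior Normal(-645/508, 55/127)
obs 8: x=-1 → posterior Normal(-705/568, 55/142)
obs 9: x=-4 → posterior Normal(-945/628, 55/157)
obs 10: x=-3 → posterior Normal(-1125/688, 55/172)
obs 11: x=-5/4 → posterior Normal(-300/187, 5/17)
obs 12: x=9 → posterior Normal(-165/202, 55/202)

mu_0=-165/202, tau_0^2=55/202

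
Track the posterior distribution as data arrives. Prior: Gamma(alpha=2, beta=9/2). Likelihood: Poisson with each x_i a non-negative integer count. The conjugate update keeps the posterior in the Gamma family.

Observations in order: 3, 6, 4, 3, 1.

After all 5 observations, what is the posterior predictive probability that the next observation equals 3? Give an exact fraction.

obs 1: x=3 → posterior Gamma(5, 11/2)
obs 2: x=6 → posterior Gamma(11, 13/2)
obs 3: x=4 → posterior Gamma(15, 15/2)
obs 4: x=3 → posterior Gamma(18, 17/2)
obs 5: x=1 → posterior Gamma(19, 19/2)

3007197876603676655468448080/17527761055157947564143373263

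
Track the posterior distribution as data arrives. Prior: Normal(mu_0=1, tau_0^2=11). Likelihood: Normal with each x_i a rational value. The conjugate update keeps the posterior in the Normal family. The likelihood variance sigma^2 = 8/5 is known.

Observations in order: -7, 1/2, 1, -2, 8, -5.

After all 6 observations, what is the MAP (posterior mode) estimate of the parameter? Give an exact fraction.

-479/676

obs 1: x=-7 → posterior Normal(-377/63, 88/63)
obs 2: x=1/2 → posterior Normal(-699/236, 44/59)
obs 3: x=1 → posterior Normal(-589/346, 88/173)
obs 4: x=-2 → posterior Normal(-809/456, 22/57)
obs 5: x=8 → posterior Normal(71/566, 88/283)
obs 6: x=-5 → posterior Normal(-479/676, 44/169)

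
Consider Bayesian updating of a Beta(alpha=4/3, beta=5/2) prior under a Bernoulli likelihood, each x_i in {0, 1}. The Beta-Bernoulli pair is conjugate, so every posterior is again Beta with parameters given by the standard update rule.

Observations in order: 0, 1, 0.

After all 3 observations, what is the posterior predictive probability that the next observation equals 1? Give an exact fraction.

obs 1: x=0 → posterior Beta(4/3, 7/2)
obs 2: x=1 → posterior Beta(7/3, 7/2)
obs 3: x=0 → posterior Beta(7/3, 9/2)

14/41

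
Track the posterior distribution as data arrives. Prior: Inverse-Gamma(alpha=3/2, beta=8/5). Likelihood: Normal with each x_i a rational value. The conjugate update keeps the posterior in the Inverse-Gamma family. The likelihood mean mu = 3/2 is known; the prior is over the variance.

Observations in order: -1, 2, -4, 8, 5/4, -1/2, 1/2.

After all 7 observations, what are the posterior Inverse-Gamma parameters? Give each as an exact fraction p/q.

alpha=5, beta=6981/160

obs 1: x=-1 → posterior Inverse-Gamma(2, 189/40)
obs 2: x=2 → posterior Inverse-Gamma(5/2, 97/20)
obs 3: x=-4 → posterior Inverse-Gamma(3, 799/40)
obs 4: x=8 → posterior Inverse-Gamma(7/2, 411/10)
obs 5: x=5/4 → posterior Inverse-Gamma(4, 6581/160)
obs 6: x=-1/2 → posterior Inverse-Gamma(9/2, 6901/160)
obs 7: x=1/2 → posterior Inverse-Gamma(5, 6981/160)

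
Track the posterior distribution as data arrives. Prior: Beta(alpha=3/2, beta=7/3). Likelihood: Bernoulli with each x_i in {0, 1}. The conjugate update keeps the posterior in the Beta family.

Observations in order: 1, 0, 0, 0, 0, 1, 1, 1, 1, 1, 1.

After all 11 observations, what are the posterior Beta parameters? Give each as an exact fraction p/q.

alpha=17/2, beta=19/3

obs 1: x=1 → posterior Beta(5/2, 7/3)
obs 2: x=0 → posterior Beta(5/2, 10/3)
obs 3: x=0 → posterior Beta(5/2, 13/3)
obs 4: x=0 → posterior Beta(5/2, 16/3)
obs 5: x=0 → posterior Beta(5/2, 19/3)
obs 6: x=1 → posterior Beta(7/2, 19/3)
obs 7: x=1 → posterior Beta(9/2, 19/3)
obs 8: x=1 → posterior Beta(11/2, 19/3)
obs 9: x=1 → posterior Beta(13/2, 19/3)
obs 10: x=1 → posterior Beta(15/2, 19/3)
obs 11: x=1 → posterior Beta(17/2, 19/3)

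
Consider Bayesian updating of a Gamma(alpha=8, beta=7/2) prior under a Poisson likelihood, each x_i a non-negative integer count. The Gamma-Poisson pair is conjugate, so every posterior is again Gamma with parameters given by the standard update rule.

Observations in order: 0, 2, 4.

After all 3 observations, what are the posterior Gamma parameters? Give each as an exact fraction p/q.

alpha=14, beta=13/2

obs 1: x=0 → posterior Gamma(8, 9/2)
obs 2: x=2 → posterior Gamma(10, 11/2)
obs 3: x=4 → posterior Gamma(14, 13/2)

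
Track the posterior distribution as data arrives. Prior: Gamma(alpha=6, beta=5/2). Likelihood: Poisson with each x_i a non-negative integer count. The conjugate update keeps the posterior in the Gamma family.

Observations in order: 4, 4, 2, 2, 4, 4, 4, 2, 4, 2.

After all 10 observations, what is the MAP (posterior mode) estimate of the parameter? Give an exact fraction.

74/25

obs 1: x=4 → posterior Gamma(10, 7/2)
obs 2: x=4 → posterior Gamma(14, 9/2)
obs 3: x=2 → posterior Gamma(16, 11/2)
obs 4: x=2 → posterior Gamma(18, 13/2)
obs 5: x=4 → posterior Gamma(22, 15/2)
obs 6: x=4 → posterior Gamma(26, 17/2)
obs 7: x=4 → posterior Gamma(30, 19/2)
obs 8: x=2 → posterior Gamma(32, 21/2)
obs 9: x=4 → posterior Gamma(36, 23/2)
obs 10: x=2 → posterior Gamma(38, 25/2)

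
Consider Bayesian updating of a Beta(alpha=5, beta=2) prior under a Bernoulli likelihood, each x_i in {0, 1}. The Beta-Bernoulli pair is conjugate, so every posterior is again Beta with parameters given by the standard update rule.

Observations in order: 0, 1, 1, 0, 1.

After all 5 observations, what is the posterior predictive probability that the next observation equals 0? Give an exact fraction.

1/3

obs 1: x=0 → posterior Beta(5, 3)
obs 2: x=1 → posterior Beta(6, 3)
obs 3: x=1 → posterior Beta(7, 3)
obs 4: x=0 → posterior Beta(7, 4)
obs 5: x=1 → posterior Beta(8, 4)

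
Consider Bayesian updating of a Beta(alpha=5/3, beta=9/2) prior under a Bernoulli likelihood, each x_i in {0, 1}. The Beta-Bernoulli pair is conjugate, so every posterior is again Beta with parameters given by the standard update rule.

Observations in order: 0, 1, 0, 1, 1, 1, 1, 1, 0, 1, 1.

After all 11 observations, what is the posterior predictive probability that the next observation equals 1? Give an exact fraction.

obs 1: x=0 → posterior Beta(5/3, 11/2)
obs 2: x=1 → posterior Beta(8/3, 11/2)
obs 3: x=0 → posterior Beta(8/3, 13/2)
obs 4: x=1 → posterior Beta(11/3, 13/2)
obs 5: x=1 → posterior Beta(14/3, 13/2)
obs 6: x=1 → posterior Beta(17/3, 13/2)
obs 7: x=1 → posterior Beta(20/3, 13/2)
obs 8: x=1 → posterior Beta(23/3, 13/2)
obs 9: x=0 → posterior Beta(23/3, 15/2)
obs 10: x=1 → posterior Beta(26/3, 15/2)
obs 11: x=1 → posterior Beta(29/3, 15/2)

58/103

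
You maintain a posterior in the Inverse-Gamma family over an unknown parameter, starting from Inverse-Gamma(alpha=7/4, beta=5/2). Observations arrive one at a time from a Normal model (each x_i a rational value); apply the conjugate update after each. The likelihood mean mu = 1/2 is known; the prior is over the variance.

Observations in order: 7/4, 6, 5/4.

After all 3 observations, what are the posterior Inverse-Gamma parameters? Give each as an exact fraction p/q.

obs 1: x=7/4 → posterior Inverse-Gamma(9/4, 105/32)
obs 2: x=6 → posterior Inverse-Gamma(11/4, 589/32)
obs 3: x=5/4 → posterior Inverse-Gamma(13/4, 299/16)

alpha=13/4, beta=299/16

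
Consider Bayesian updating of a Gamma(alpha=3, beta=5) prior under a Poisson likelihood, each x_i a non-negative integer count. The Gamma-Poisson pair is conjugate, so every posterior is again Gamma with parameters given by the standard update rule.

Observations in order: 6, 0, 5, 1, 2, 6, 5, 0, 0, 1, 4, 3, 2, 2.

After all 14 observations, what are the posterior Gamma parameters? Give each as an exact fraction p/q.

alpha=40, beta=19

obs 1: x=6 → posterior Gamma(9, 6)
obs 2: x=0 → posterior Gamma(9, 7)
obs 3: x=5 → posterior Gamma(14, 8)
obs 4: x=1 → posterior Gamma(15, 9)
obs 5: x=2 → posterior Gamma(17, 10)
obs 6: x=6 → posterior Gamma(23, 11)
obs 7: x=5 → posterior Gamma(28, 12)
obs 8: x=0 → posterior Gamma(28, 13)
obs 9: x=0 → posterior Gamma(28, 14)
obs 10: x=1 → posterior Gamma(29, 15)
obs 11: x=4 → posterior Gamma(33, 16)
obs 12: x=3 → posterior Gamma(36, 17)
obs 13: x=2 → posterior Gamma(38, 18)
obs 14: x=2 → posterior Gamma(40, 19)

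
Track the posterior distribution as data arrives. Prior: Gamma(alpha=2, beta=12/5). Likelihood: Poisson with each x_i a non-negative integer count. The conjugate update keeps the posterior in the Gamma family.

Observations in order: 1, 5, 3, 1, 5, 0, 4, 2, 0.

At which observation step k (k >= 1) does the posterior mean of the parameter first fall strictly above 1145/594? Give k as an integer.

obs 1: x=1 → posterior Gamma(3, 17/5)
obs 2: x=5 → posterior Gamma(8, 22/5)
obs 3: x=3 → posterior Gamma(11, 27/5)
obs 4: x=1 → posterior Gamma(12, 32/5)
obs 5: x=5 → posterior Gamma(17, 37/5)
obs 6: x=0 → posterior Gamma(17, 42/5)
obs 7: x=4 → posterior Gamma(21, 47/5)
obs 8: x=2 → posterior Gamma(23, 52/5)
obs 9: x=0 → posterior Gamma(23, 57/5)

k = 3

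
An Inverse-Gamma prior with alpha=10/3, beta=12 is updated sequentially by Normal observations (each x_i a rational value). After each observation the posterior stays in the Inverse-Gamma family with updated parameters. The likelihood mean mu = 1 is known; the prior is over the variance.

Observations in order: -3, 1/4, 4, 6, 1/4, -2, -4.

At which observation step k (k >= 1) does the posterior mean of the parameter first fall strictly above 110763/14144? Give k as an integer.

obs 1: x=-3 → posterior Inverse-Gamma(23/6, 20)
obs 2: x=1/4 → posterior Inverse-Gamma(13/3, 649/32)
obs 3: x=4 → posterior Inverse-Gamma(29/6, 793/32)
obs 4: x=6 → posterior Inverse-Gamma(16/3, 1193/32)
obs 5: x=1/4 → posterior Inverse-Gamma(35/6, 601/16)
obs 6: x=-2 → posterior Inverse-Gamma(19/3, 673/16)
obs 7: x=-4 → posterior Inverse-Gamma(41/6, 873/16)

k = 4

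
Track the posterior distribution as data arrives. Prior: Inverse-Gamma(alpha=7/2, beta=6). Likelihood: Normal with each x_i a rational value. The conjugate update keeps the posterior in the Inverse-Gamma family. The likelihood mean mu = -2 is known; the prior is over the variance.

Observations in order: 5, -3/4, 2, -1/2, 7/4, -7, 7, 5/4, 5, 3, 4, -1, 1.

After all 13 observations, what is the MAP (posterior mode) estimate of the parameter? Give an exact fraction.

obs 1: x=5 → posterior Inverse-Gamma(4, 61/2)
obs 2: x=-3/4 → posterior Inverse-Gamma(9/2, 1001/32)
obs 3: x=2 → posterior Inverse-Gamma(5, 1257/32)
obs 4: x=-1/2 → posterior Inverse-Gamma(11/2, 1293/32)
obs 5: x=7/4 → posterior Inverse-Gamma(6, 759/16)
obs 6: x=-7 → posterior Inverse-Gamma(13/2, 959/16)
obs 7: x=7 → posterior Inverse-Gamma(7, 1607/16)
obs 8: x=5/4 → posterior Inverse-Gamma(15/2, 3383/32)
obs 9: x=5 → posterior Inverse-Gamma(8, 4167/32)
obs 10: x=3 → posterior Inverse-Gamma(17/2, 4567/32)
obs 11: x=4 → posterior Inverse-Gamma(9, 5143/32)
obs 12: x=-1 → posterior Inverse-Gamma(19/2, 5159/32)
obs 13: x=1 → posterior Inverse-Gamma(10, 5303/32)

5303/352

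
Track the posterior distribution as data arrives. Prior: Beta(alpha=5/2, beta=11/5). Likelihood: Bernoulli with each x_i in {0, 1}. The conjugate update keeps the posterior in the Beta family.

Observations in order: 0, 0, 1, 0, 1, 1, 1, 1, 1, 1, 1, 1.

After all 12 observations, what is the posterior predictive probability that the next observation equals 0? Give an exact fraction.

52/167

obs 1: x=0 → posterior Beta(5/2, 16/5)
obs 2: x=0 → posterior Beta(5/2, 21/5)
obs 3: x=1 → posterior Beta(7/2, 21/5)
obs 4: x=0 → posterior Beta(7/2, 26/5)
obs 5: x=1 → posterior Beta(9/2, 26/5)
obs 6: x=1 → posterior Beta(11/2, 26/5)
obs 7: x=1 → posterior Beta(13/2, 26/5)
obs 8: x=1 → posterior Beta(15/2, 26/5)
obs 9: x=1 → posterior Beta(17/2, 26/5)
obs 10: x=1 → posterior Beta(19/2, 26/5)
obs 11: x=1 → posterior Beta(21/2, 26/5)
obs 12: x=1 → posterior Beta(23/2, 26/5)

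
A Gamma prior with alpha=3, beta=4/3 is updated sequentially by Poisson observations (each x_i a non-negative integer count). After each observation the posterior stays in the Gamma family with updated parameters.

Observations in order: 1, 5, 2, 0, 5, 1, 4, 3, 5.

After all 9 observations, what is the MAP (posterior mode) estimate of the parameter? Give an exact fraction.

84/31

obs 1: x=1 → posterior Gamma(4, 7/3)
obs 2: x=5 → posterior Gamma(9, 10/3)
obs 3: x=2 → posterior Gamma(11, 13/3)
obs 4: x=0 → posterior Gamma(11, 16/3)
obs 5: x=5 → posterior Gamma(16, 19/3)
obs 6: x=1 → posterior Gamma(17, 22/3)
obs 7: x=4 → posterior Gamma(21, 25/3)
obs 8: x=3 → posterior Gamma(24, 28/3)
obs 9: x=5 → posterior Gamma(29, 31/3)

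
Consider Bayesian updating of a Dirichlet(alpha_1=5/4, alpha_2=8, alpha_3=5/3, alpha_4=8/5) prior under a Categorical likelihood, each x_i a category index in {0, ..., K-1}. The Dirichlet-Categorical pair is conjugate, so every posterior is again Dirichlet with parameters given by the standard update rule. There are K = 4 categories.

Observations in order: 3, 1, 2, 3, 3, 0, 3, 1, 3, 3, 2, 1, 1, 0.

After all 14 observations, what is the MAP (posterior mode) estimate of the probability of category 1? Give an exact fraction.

660/1351

obs 1: x=3 → posterior Dirichlet(5/4, 8, 5/3, 13/5)
obs 2: x=1 → posterior Dirichlet(5/4, 9, 5/3, 13/5)
obs 3: x=2 → posterior Dirichlet(5/4, 9, 8/3, 13/5)
obs 4: x=3 → posterior Dirichlet(5/4, 9, 8/3, 18/5)
obs 5: x=3 → posterior Dirichlet(5/4, 9, 8/3, 23/5)
obs 6: x=0 → posterior Dirichlet(9/4, 9, 8/3, 23/5)
obs 7: x=3 → posterior Dirichlet(9/4, 9, 8/3, 28/5)
obs 8: x=1 → posterior Dirichlet(9/4, 10, 8/3, 28/5)
obs 9: x=3 → posterior Dirichlet(9/4, 10, 8/3, 33/5)
obs 10: x=3 → posterior Dirichlet(9/4, 10, 8/3, 38/5)
obs 11: x=2 → posterior Dirichlet(9/4, 10, 11/3, 38/5)
obs 12: x=1 → posterior Dirichlet(9/4, 11, 11/3, 38/5)
obs 13: x=1 → posterior Dirichlet(9/4, 12, 11/3, 38/5)
obs 14: x=0 → posterior Dirichlet(13/4, 12, 11/3, 38/5)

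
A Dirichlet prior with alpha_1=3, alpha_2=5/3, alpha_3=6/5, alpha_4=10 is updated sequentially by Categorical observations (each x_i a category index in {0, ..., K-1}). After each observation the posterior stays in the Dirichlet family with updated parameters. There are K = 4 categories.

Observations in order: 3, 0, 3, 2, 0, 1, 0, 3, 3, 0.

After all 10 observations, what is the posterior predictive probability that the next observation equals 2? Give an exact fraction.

obs 1: x=3 → posterior Dirichlet(3, 5/3, 6/5, 11)
obs 2: x=0 → posterior Dirichlet(4, 5/3, 6/5, 11)
obs 3: x=3 → posterior Dirichlet(4, 5/3, 6/5, 12)
obs 4: x=2 → posterior Dirichlet(4, 5/3, 11/5, 12)
obs 5: x=0 → posterior Dirichlet(5, 5/3, 11/5, 12)
obs 6: x=1 → posterior Dirichlet(5, 8/3, 11/5, 12)
obs 7: x=0 → posterior Dirichlet(6, 8/3, 11/5, 12)
obs 8: x=3 → posterior Dirichlet(6, 8/3, 11/5, 13)
obs 9: x=3 → posterior Dirichlet(6, 8/3, 11/5, 14)
obs 10: x=0 → posterior Dirichlet(7, 8/3, 11/5, 14)

33/388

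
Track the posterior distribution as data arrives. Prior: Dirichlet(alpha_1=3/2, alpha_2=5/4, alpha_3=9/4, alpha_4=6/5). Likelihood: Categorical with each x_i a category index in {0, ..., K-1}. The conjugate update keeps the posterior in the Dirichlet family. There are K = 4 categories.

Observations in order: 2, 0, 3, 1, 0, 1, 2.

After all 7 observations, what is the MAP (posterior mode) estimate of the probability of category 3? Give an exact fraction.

obs 1: x=2 → posterior Dirichlet(3/2, 5/4, 13/4, 6/5)
obs 2: x=0 → posterior Dirichlet(5/2, 5/4, 13/4, 6/5)
obs 3: x=3 → posterior Dirichlet(5/2, 5/4, 13/4, 11/5)
obs 4: x=1 → posterior Dirichlet(5/2, 9/4, 13/4, 11/5)
obs 5: x=0 → posterior Dirichlet(7/2, 9/4, 13/4, 11/5)
obs 6: x=1 → posterior Dirichlet(7/2, 13/4, 13/4, 11/5)
obs 7: x=2 → posterior Dirichlet(7/2, 13/4, 17/4, 11/5)

3/23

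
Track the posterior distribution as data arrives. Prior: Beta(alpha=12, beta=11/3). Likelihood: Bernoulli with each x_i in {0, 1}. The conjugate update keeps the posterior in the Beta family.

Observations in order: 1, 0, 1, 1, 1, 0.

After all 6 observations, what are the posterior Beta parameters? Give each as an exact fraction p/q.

alpha=16, beta=17/3

obs 1: x=1 → posterior Beta(13, 11/3)
obs 2: x=0 → posterior Beta(13, 14/3)
obs 3: x=1 → posterior Beta(14, 14/3)
obs 4: x=1 → posterior Beta(15, 14/3)
obs 5: x=1 → posterior Beta(16, 14/3)
obs 6: x=0 → posterior Beta(16, 17/3)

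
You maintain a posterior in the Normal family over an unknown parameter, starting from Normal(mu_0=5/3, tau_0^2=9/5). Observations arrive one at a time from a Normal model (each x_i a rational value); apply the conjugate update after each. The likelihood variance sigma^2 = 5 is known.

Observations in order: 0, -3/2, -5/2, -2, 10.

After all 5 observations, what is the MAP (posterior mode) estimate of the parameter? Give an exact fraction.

233/210

obs 1: x=0 → posterior Normal(125/102, 45/34)
obs 2: x=-3/2 → posterior Normal(169/258, 45/43)
obs 3: x=-5/2 → posterior Normal(17/156, 45/52)
obs 4: x=-2 → posterior Normal(-37/183, 45/61)
obs 5: x=10 → posterior Normal(233/210, 9/14)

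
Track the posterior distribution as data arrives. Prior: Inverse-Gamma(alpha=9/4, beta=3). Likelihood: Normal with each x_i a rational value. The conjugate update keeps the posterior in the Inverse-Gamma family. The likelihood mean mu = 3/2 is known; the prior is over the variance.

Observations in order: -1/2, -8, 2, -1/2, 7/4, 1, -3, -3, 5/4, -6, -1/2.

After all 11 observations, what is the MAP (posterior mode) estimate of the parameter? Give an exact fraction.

obs 1: x=-1/2 → posterior Inverse-Gamma(11/4, 5)
obs 2: x=-8 → posterior Inverse-Gamma(13/4, 401/8)
obs 3: x=2 → posterior Inverse-Gamma(15/4, 201/4)
obs 4: x=-1/2 → posterior Inverse-Gamma(17/4, 209/4)
obs 5: x=7/4 → posterior Inverse-Gamma(19/4, 1673/32)
obs 6: x=1 → posterior Inverse-Gamma(21/4, 1677/32)
obs 7: x=-3 → posterior Inverse-Gamma(23/4, 2001/32)
obs 8: x=-3 → posterior Inverse-Gamma(25/4, 2325/32)
obs 9: x=5/4 → posterior Inverse-Gamma(27/4, 1163/16)
obs 10: x=-6 → posterior Inverse-Gamma(29/4, 1613/16)
obs 11: x=-1/2 → posterior Inverse-Gamma(31/4, 1645/16)

47/4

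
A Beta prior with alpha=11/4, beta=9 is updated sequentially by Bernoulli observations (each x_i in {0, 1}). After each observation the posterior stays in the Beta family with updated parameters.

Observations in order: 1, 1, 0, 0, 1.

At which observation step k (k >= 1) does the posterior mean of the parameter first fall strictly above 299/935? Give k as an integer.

k = 2

obs 1: x=1 → posterior Beta(15/4, 9)
obs 2: x=1 → posterior Beta(19/4, 9)
obs 3: x=0 → posterior Beta(19/4, 10)
obs 4: x=0 → posterior Beta(19/4, 11)
obs 5: x=1 → posterior Beta(23/4, 11)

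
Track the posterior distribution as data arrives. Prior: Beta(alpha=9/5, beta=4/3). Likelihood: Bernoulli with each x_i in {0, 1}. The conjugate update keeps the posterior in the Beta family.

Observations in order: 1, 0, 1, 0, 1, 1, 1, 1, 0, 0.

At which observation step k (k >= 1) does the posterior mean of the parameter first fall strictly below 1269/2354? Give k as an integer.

obs 1: x=1 → posterior Beta(14/5, 4/3)
obs 2: x=0 → posterior Beta(14/5, 7/3)
obs 3: x=1 → posterior Beta(19/5, 7/3)
obs 4: x=0 → posterior Beta(19/5, 10/3)
obs 5: x=1 → posterior Beta(24/5, 10/3)
obs 6: x=1 → posterior Beta(29/5, 10/3)
obs 7: x=1 → posterior Beta(34/5, 10/3)
obs 8: x=1 → posterior Beta(39/5, 10/3)
obs 9: x=0 → posterior Beta(39/5, 13/3)
obs 10: x=0 → posterior Beta(39/5, 16/3)

k = 4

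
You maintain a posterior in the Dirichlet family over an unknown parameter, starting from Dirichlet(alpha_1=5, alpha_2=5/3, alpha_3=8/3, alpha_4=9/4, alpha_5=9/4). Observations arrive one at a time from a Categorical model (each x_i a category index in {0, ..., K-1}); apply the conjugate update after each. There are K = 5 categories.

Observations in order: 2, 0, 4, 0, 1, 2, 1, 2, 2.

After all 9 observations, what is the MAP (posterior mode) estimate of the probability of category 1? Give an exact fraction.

16/107

obs 1: x=2 → posterior Dirichlet(5, 5/3, 11/3, 9/4, 9/4)
obs 2: x=0 → posterior Dirichlet(6, 5/3, 11/3, 9/4, 9/4)
obs 3: x=4 → posterior Dirichlet(6, 5/3, 11/3, 9/4, 13/4)
obs 4: x=0 → posterior Dirichlet(7, 5/3, 11/3, 9/4, 13/4)
obs 5: x=1 → posterior Dirichlet(7, 8/3, 11/3, 9/4, 13/4)
obs 6: x=2 → posterior Dirichlet(7, 8/3, 14/3, 9/4, 13/4)
obs 7: x=1 → posterior Dirichlet(7, 11/3, 14/3, 9/4, 13/4)
obs 8: x=2 → posterior Dirichlet(7, 11/3, 17/3, 9/4, 13/4)
obs 9: x=2 → posterior Dirichlet(7, 11/3, 20/3, 9/4, 13/4)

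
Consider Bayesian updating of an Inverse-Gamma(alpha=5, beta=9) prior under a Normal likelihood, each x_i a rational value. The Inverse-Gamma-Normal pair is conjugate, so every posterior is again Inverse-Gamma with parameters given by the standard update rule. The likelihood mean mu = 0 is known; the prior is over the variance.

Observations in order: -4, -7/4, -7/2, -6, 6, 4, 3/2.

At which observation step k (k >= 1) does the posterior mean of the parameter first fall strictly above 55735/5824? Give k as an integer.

k = 6

obs 1: x=-4 → posterior Inverse-Gamma(11/2, 17)
obs 2: x=-7/4 → posterior Inverse-Gamma(6, 593/32)
obs 3: x=-7/2 → posterior Inverse-Gamma(13/2, 789/32)
obs 4: x=-6 → posterior Inverse-Gamma(7, 1365/32)
obs 5: x=6 → posterior Inverse-Gamma(15/2, 1941/32)
obs 6: x=4 → posterior Inverse-Gamma(8, 2197/32)
obs 7: x=3/2 → posterior Inverse-Gamma(17/2, 2233/32)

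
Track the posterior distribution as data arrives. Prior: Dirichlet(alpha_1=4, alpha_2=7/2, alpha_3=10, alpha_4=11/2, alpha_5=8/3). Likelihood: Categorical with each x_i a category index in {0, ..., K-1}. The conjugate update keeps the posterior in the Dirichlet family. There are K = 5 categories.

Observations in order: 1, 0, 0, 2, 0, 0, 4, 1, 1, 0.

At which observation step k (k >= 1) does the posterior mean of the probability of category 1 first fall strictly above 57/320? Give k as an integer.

k = 9

obs 1: x=1 → posterior Dirichlet(4, 9/2, 10, 11/2, 8/3)
obs 2: x=0 → posterior Dirichlet(5, 9/2, 10, 11/2, 8/3)
obs 3: x=0 → posterior Dirichlet(6, 9/2, 10, 11/2, 8/3)
obs 4: x=2 → posterior Dirichlet(6, 9/2, 11, 11/2, 8/3)
obs 5: x=0 → posterior Dirichlet(7, 9/2, 11, 11/2, 8/3)
obs 6: x=0 → posterior Dirichlet(8, 9/2, 11, 11/2, 8/3)
obs 7: x=4 → posterior Dirichlet(8, 9/2, 11, 11/2, 11/3)
obs 8: x=1 → posterior Dirichlet(8, 11/2, 11, 11/2, 11/3)
obs 9: x=1 → posterior Dirichlet(8, 13/2, 11, 11/2, 11/3)
obs 10: x=0 → posterior Dirichlet(9, 13/2, 11, 11/2, 11/3)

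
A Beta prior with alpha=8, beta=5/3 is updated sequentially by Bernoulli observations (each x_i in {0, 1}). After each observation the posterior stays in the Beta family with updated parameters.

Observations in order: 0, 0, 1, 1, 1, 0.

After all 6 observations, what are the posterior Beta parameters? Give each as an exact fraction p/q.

obs 1: x=0 → posterior Beta(8, 8/3)
obs 2: x=0 → posterior Beta(8, 11/3)
obs 3: x=1 → posterior Beta(9, 11/3)
obs 4: x=1 → posterior Beta(10, 11/3)
obs 5: x=1 → posterior Beta(11, 11/3)
obs 6: x=0 → posterior Beta(11, 14/3)

alpha=11, beta=14/3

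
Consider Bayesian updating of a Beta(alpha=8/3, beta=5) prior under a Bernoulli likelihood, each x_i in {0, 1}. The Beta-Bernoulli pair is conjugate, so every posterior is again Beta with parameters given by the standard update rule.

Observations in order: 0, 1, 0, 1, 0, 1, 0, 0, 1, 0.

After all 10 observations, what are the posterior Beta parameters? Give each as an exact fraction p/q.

obs 1: x=0 → posterior Beta(8/3, 6)
obs 2: x=1 → posterior Beta(11/3, 6)
obs 3: x=0 → posterior Beta(11/3, 7)
obs 4: x=1 → posterior Beta(14/3, 7)
obs 5: x=0 → posterior Beta(14/3, 8)
obs 6: x=1 → posterior Beta(17/3, 8)
obs 7: x=0 → posterior Beta(17/3, 9)
obs 8: x=0 → posterior Beta(17/3, 10)
obs 9: x=1 → posterior Beta(20/3, 10)
obs 10: x=0 → posterior Beta(20/3, 11)

alpha=20/3, beta=11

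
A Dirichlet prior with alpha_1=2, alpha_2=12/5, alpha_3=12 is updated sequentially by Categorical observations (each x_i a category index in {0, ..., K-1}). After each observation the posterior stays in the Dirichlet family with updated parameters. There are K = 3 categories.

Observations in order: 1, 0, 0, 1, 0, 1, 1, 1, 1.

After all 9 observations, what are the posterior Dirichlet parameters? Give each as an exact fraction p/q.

obs 1: x=1 → posterior Dirichlet(2, 17/5, 12)
obs 2: x=0 → posterior Dirichlet(3, 17/5, 12)
obs 3: x=0 → posterior Dirichlet(4, 17/5, 12)
obs 4: x=1 → posterior Dirichlet(4, 22/5, 12)
obs 5: x=0 → posterior Dirichlet(5, 22/5, 12)
obs 6: x=1 → posterior Dirichlet(5, 27/5, 12)
obs 7: x=1 → posterior Dirichlet(5, 32/5, 12)
obs 8: x=1 → posterior Dirichlet(5, 37/5, 12)
obs 9: x=1 → posterior Dirichlet(5, 42/5, 12)

alpha_1=5, alpha_2=42/5, alpha_3=12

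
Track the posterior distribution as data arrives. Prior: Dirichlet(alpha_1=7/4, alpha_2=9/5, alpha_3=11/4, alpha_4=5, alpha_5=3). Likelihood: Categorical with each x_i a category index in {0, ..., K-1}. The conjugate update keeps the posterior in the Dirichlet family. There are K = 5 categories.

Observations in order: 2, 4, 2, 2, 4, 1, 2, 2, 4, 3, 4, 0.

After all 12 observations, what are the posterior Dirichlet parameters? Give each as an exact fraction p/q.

alpha_1=11/4, alpha_2=14/5, alpha_3=31/4, alpha_4=6, alpha_5=7

obs 1: x=2 → posterior Dirichlet(7/4, 9/5, 15/4, 5, 3)
obs 2: x=4 → posterior Dirichlet(7/4, 9/5, 15/4, 5, 4)
obs 3: x=2 → posterior Dirichlet(7/4, 9/5, 19/4, 5, 4)
obs 4: x=2 → posterior Dirichlet(7/4, 9/5, 23/4, 5, 4)
obs 5: x=4 → posterior Dirichlet(7/4, 9/5, 23/4, 5, 5)
obs 6: x=1 → posterior Dirichlet(7/4, 14/5, 23/4, 5, 5)
obs 7: x=2 → posterior Dirichlet(7/4, 14/5, 27/4, 5, 5)
obs 8: x=2 → posterior Dirichlet(7/4, 14/5, 31/4, 5, 5)
obs 9: x=4 → posterior Dirichlet(7/4, 14/5, 31/4, 5, 6)
obs 10: x=3 → posterior Dirichlet(7/4, 14/5, 31/4, 6, 6)
obs 11: x=4 → posterior Dirichlet(7/4, 14/5, 31/4, 6, 7)
obs 12: x=0 → posterior Dirichlet(11/4, 14/5, 31/4, 6, 7)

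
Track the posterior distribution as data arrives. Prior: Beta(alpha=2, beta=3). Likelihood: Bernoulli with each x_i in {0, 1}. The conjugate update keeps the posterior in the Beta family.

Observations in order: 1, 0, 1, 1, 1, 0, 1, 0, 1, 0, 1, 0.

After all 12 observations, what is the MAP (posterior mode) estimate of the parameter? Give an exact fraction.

8/15

obs 1: x=1 → posterior Beta(3, 3)
obs 2: x=0 → posterior Beta(3, 4)
obs 3: x=1 → posterior Beta(4, 4)
obs 4: x=1 → posterior Beta(5, 4)
obs 5: x=1 → posterior Beta(6, 4)
obs 6: x=0 → posterior Beta(6, 5)
obs 7: x=1 → posterior Beta(7, 5)
obs 8: x=0 → posterior Beta(7, 6)
obs 9: x=1 → posterior Beta(8, 6)
obs 10: x=0 → posterior Beta(8, 7)
obs 11: x=1 → posterior Beta(9, 7)
obs 12: x=0 → posterior Beta(9, 8)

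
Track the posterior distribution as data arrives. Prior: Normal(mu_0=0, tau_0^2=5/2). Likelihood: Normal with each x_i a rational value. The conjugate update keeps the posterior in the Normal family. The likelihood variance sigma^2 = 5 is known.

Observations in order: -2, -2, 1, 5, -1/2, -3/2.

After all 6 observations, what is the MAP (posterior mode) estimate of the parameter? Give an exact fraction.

obs 1: x=-2 → posterior Normal(-2/3, 5/3)
obs 2: x=-2 → posterior Normal(-1, 5/4)
obs 3: x=1 → posterior Normal(-3/5, 1)
obs 4: x=5 → posterior Normal(1/3, 5/6)
obs 5: x=-1/2 → posterior Normal(3/14, 5/7)
obs 6: x=-3/2 → posterior Normal(0, 5/8)

0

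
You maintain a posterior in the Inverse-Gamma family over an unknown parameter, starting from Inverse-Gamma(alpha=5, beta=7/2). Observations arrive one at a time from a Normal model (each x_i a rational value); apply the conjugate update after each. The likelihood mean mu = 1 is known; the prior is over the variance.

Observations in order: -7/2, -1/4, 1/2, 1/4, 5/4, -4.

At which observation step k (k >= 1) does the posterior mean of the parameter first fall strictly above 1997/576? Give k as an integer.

k = 6

obs 1: x=-7/2 → posterior Inverse-Gamma(11/2, 109/8)
obs 2: x=-1/4 → posterior Inverse-Gamma(6, 461/32)
obs 3: x=1/2 → posterior Inverse-Gamma(13/2, 465/32)
obs 4: x=1/4 → posterior Inverse-Gamma(7, 237/16)
obs 5: x=5/4 → posterior Inverse-Gamma(15/2, 475/32)
obs 6: x=-4 → posterior Inverse-Gamma(8, 875/32)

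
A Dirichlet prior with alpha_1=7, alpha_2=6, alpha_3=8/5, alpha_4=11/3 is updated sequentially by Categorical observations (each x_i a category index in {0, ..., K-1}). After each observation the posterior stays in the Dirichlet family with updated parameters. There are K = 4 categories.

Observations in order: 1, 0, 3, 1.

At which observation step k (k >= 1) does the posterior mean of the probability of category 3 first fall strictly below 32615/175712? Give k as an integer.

obs 1: x=1 → posterior Dirichlet(7, 7, 8/5, 11/3)
obs 2: x=0 → posterior Dirichlet(8, 7, 8/5, 11/3)
obs 3: x=3 → posterior Dirichlet(8, 7, 8/5, 14/3)
obs 4: x=1 → posterior Dirichlet(8, 8, 8/5, 14/3)

k = 2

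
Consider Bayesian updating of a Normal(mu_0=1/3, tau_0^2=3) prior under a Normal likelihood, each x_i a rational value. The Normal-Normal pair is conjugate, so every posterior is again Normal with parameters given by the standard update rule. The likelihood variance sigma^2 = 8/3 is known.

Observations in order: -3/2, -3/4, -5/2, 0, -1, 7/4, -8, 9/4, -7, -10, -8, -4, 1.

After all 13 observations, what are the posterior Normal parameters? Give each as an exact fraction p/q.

obs 1: x=-3/2 → posterior Normal(-65/102, 24/17)
obs 2: x=-3/4 → posterior Normal(-211/312, 12/13)
obs 3: x=-5/2 → posterior Normal(-481/420, 24/35)
obs 4: x=0 → posterior Normal(-481/528, 6/11)
obs 5: x=-1 → posterior Normal(-589/636, 24/53)
obs 6: x=7/4 → posterior Normal(-50/93, 12/31)
obs 7: x=-8 → posterior Normal(-316/213, 24/71)
obs 8: x=9/4 → posterior Normal(-1021/960, 3/10)
obs 9: x=-7 → posterior Normal(-1777/1068, 24/89)
obs 10: x=-10 → posterior Normal(-2857/1176, 12/49)
obs 11: x=-8 → posterior Normal(-3721/1284, 24/107)
obs 12: x=-4 → posterior Normal(-4153/1392, 6/29)
obs 13: x=1 → posterior Normal(-809/300, 24/125)

mu_0=-809/300, tau_0^2=24/125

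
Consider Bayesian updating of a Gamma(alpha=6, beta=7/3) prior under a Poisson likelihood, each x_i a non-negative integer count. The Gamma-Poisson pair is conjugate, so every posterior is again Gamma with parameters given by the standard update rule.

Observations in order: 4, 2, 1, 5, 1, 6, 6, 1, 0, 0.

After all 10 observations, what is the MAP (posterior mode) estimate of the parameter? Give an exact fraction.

93/37

obs 1: x=4 → posterior Gamma(10, 10/3)
obs 2: x=2 → posterior Gamma(12, 13/3)
obs 3: x=1 → posterior Gamma(13, 16/3)
obs 4: x=5 → posterior Gamma(18, 19/3)
obs 5: x=1 → posterior Gamma(19, 22/3)
obs 6: x=6 → posterior Gamma(25, 25/3)
obs 7: x=6 → posterior Gamma(31, 28/3)
obs 8: x=1 → posterior Gamma(32, 31/3)
obs 9: x=0 → posterior Gamma(32, 34/3)
obs 10: x=0 → posterior Gamma(32, 37/3)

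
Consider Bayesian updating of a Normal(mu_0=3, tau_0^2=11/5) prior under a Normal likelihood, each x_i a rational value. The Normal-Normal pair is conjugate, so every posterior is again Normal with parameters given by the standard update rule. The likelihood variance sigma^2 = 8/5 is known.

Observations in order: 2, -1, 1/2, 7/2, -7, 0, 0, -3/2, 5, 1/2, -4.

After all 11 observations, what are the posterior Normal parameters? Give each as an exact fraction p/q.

mu_0=2/129, tau_0^2=88/645

obs 1: x=2 → posterior Normal(46/19, 88/95)
obs 2: x=-1 → posterior Normal(7/6, 44/75)
obs 3: x=1/2 → posterior Normal(81/82, 88/205)
obs 4: x=7/2 → posterior Normal(79/52, 22/65)
obs 5: x=-7 → posterior Normal(2/63, 88/315)
obs 6: x=0 → posterior Normal(1/37, 44/185)
obs 7: x=0 → posterior Normal(2/85, 88/425)
obs 8: x=-3/2 → posterior Normal(-29/192, 11/60)
obs 9: x=5 → posterior Normal(81/214, 88/535)
obs 10: x=1/2 → posterior Normal(23/59, 44/295)
obs 11: x=-4 → posterior Normal(2/129, 88/645)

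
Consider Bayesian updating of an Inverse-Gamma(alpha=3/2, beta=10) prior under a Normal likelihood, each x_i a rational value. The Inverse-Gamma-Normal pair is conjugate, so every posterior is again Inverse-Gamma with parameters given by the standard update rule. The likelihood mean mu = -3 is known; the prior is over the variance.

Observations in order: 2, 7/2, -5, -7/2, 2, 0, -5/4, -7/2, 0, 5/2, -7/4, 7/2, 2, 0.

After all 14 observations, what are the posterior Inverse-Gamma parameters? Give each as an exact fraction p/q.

obs 1: x=2 → posterior Inverse-Gamma(2, 45/2)
obs 2: x=7/2 → posterior Inverse-Gamma(5/2, 349/8)
obs 3: x=-5 → posterior Inverse-Gamma(3, 365/8)
obs 4: x=-7/2 → posterior Inverse-Gamma(7/2, 183/4)
obs 5: x=2 → posterior Inverse-Gamma(4, 233/4)
obs 6: x=0 → posterior Inverse-Gamma(9/2, 251/4)
obs 7: x=-5/4 → posterior Inverse-Gamma(5, 2057/32)
obs 8: x=-7/2 → posterior Inverse-Gamma(11/2, 2061/32)
obs 9: x=0 → posterior Inverse-Gamma(6, 2205/32)
obs 10: x=5/2 → posterior Inverse-Gamma(13/2, 2689/32)
obs 11: x=-7/4 → posterior Inverse-Gamma(7, 1357/16)
obs 12: x=7/2 → posterior Inverse-Gamma(15/2, 1695/16)
obs 13: x=2 → posterior Inverse-Gamma(8, 1895/16)
obs 14: x=0 → posterior Inverse-Gamma(17/2, 1967/16)

alpha=17/2, beta=1967/16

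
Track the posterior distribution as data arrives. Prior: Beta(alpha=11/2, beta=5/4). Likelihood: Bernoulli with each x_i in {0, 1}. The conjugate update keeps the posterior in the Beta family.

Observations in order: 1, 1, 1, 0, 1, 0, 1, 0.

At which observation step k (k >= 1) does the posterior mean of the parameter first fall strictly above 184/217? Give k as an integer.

k = 2

obs 1: x=1 → posterior Beta(13/2, 5/4)
obs 2: x=1 → posterior Beta(15/2, 5/4)
obs 3: x=1 → posterior Beta(17/2, 5/4)
obs 4: x=0 → posterior Beta(17/2, 9/4)
obs 5: x=1 → posterior Beta(19/2, 9/4)
obs 6: x=0 → posterior Beta(19/2, 13/4)
obs 7: x=1 → posterior Beta(21/2, 13/4)
obs 8: x=0 → posterior Beta(21/2, 17/4)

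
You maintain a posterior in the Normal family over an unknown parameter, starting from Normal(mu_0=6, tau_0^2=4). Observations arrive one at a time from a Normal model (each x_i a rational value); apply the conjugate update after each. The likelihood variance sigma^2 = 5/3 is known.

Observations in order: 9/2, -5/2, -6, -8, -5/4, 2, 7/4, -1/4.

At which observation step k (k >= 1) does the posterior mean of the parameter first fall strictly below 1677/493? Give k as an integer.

obs 1: x=9/2 → posterior Normal(84/17, 20/17)
obs 2: x=-5/2 → posterior Normal(54/29, 20/29)
obs 3: x=-6 → posterior Normal(-18/41, 20/41)
obs 4: x=-8 → posterior Normal(-114/53, 20/53)
obs 5: x=-5/4 → posterior Normal(-129/65, 4/13)
obs 6: x=2 → posterior Normal(-15/11, 20/77)
obs 7: x=7/4 → posterior Normal(-84/89, 20/89)
obs 8: x=-1/4 → posterior Normal(-87/101, 20/101)

k = 2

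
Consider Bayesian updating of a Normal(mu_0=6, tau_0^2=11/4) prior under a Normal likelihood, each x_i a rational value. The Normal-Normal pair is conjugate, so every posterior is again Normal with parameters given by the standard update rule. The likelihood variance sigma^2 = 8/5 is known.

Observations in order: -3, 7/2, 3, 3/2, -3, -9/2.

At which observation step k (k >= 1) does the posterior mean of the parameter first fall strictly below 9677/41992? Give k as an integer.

obs 1: x=-3 → posterior Normal(9/29, 88/87)
obs 2: x=7/2 → posterior Normal(439/284, 44/71)
obs 3: x=3 → posterior Normal(769/394, 88/197)
obs 4: x=3/2 → posterior Normal(467/252, 22/63)
obs 5: x=-3 → posterior Normal(302/307, 88/307)
obs 6: x=-9/2 → posterior Normal(109/724, 44/181)

k = 6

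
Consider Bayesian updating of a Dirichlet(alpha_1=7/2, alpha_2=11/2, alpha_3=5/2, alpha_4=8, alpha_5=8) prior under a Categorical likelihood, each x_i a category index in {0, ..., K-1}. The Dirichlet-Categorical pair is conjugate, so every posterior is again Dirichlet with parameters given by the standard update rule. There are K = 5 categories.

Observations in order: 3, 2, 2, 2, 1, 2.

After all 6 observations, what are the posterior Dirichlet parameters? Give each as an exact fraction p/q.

alpha_1=7/2, alpha_2=13/2, alpha_3=13/2, alpha_4=9, alpha_5=8

obs 1: x=3 → posterior Dirichlet(7/2, 11/2, 5/2, 9, 8)
obs 2: x=2 → posterior Dirichlet(7/2, 11/2, 7/2, 9, 8)
obs 3: x=2 → posterior Dirichlet(7/2, 11/2, 9/2, 9, 8)
obs 4: x=2 → posterior Dirichlet(7/2, 11/2, 11/2, 9, 8)
obs 5: x=1 → posterior Dirichlet(7/2, 13/2, 11/2, 9, 8)
obs 6: x=2 → posterior Dirichlet(7/2, 13/2, 13/2, 9, 8)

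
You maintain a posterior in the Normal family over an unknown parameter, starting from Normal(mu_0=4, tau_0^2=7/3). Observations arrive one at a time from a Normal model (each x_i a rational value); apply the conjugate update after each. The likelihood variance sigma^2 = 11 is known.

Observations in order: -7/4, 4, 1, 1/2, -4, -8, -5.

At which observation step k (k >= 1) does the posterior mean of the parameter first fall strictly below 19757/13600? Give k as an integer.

k = 6

obs 1: x=-7/4 → posterior Normal(479/160, 77/40)
obs 2: x=4 → posterior Normal(591/188, 77/47)
obs 3: x=1 → posterior Normal(619/216, 77/54)
obs 4: x=1/2 → posterior Normal(633/244, 77/61)
obs 5: x=-4 → posterior Normal(521/272, 77/68)
obs 6: x=-8 → posterior Normal(99/100, 77/75)
obs 7: x=-5 → posterior Normal(157/328, 77/82)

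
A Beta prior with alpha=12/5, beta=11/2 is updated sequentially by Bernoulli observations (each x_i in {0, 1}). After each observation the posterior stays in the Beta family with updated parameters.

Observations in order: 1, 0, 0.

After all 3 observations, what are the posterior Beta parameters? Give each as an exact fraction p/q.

alpha=17/5, beta=15/2

obs 1: x=1 → posterior Beta(17/5, 11/2)
obs 2: x=0 → posterior Beta(17/5, 13/2)
obs 3: x=0 → posterior Beta(17/5, 15/2)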